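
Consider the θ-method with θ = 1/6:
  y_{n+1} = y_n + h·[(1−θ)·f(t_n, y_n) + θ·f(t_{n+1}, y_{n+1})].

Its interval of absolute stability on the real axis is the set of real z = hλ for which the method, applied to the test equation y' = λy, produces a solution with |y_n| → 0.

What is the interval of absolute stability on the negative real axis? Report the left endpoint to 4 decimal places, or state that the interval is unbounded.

(-3.0000, 0).

Set f=λy, z=hλ:
  y_{n+1} = y_n + z·[5/6·y_n + 1/6·y_{n+1}] ⇒ (1 − 1/6z)y_{n+1} = (1 + 5/6z)y_n
  Hence R(z) = (1 + 5/6z)/(1 − 1/6z).

Find x<0 with |R(x)|<1.
x=-1.15: |R|=0.0350
R=−1: 1+5/6x = −1+1/6x ⇒ -2/3x=2 ⇒ x=2/(-2/3)=-3.0000
Confirm numerically:
  x=-2.270: |R|=0.64692 <1
  x=-2.136: |R|=0.57522 <1
  x=-1.666: |R|=0.30394 <1
  x=-3.453: |R|=1.19169 >1
  x=-3.302: |R|=1.12986 >1
  x=-3.093: |R|=1.04091 >1
Interval (-3.0000, 0).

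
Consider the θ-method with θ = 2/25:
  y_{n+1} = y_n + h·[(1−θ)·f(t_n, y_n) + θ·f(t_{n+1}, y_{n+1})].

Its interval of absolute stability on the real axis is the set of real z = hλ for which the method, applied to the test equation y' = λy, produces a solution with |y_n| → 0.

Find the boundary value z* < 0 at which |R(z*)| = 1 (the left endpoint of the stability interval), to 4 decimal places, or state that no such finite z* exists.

Test eqn y'=λy, z=hλ:
  y_{n+1} = y_n + z·[23/25·y_n + 2/25·y_{n+1}] ⇒ (1 − 2/25z)y_{n+1} = (1 + 23/25z)y_n
  R(z) = (1 + 23/25z)/(1 − 2/25z).

Solve |R(x)|<1 on ℝ⁻.
x=-1.53: |R|=0.3632
R=−1: 1+23/25x = −1+2/25x ⇒ -21/25x=2 ⇒ x=2/(-21/25)=-2.3810
Confirm numerically:
  x=-1.618: |R|=0.43257 <1
  x=-1.493: |R|=0.33370 <1
  x=-1.362: |R|=0.22818 <1
  x=-1.006: |R|=0.06893 <1
  x=-2.870: |R|=1.33409 >1
  x=-2.706: |R|=1.22445 >1
So |R|<1 on (-2.3810, 0).

z* = -2.3810.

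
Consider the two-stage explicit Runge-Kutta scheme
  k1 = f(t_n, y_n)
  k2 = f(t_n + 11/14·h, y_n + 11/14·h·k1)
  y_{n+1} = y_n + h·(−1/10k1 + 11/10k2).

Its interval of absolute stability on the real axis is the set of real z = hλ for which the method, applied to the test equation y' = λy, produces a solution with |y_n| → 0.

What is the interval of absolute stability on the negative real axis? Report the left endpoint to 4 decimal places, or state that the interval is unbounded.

On y'=λy, z=hλ:
  k1=λy_n ⇒ h·k1=z·y_n;  k2=λ(1+11/14z)y_n ⇒ h·k2=z(1+11/14z)y_n
  y_{n+1}/y_n = 1 − 1/10z + 11/10z(1+11/14z) = 1 + z + 121/140z²
  R(z) = 1 + z + 121/140z².

Solve |R(x)|<1 on ℝ⁻.
x=-1.07: |R|=0.9195
R=1: x+121/140x²=0 ⇒ x=−140/121=-1.1570; min R=1−1/(4·121/140)=0.7107>−1
Confirm numerically:
  x=-0.595: |R|=0.71098 <1
  x=-0.496: |R|=0.71663 <1
  x=-0.483: |R|=0.71863 <1
  x=-1.670: |R|=1.74041 >1
  x=-1.179: |R|=1.02239 >1
Interval (-1.1570, 0).

z∈(-1.1570,0).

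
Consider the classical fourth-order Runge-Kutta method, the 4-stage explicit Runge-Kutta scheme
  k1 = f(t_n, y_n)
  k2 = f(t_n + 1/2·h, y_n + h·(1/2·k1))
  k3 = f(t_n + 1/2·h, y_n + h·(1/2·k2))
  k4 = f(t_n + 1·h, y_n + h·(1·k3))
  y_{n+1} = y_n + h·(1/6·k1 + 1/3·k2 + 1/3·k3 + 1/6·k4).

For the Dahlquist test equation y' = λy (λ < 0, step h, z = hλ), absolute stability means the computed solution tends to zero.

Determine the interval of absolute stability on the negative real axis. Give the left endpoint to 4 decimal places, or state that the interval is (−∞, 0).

With y'=λy (z=hλ):
  order 4, 4-stage ⇒ R(z)=1+z+z^2/2+z^3/6+z^4/24
  (e.g. R(-1.19)=0.32075, |R|=0.32075)

Boundary: |R(x)|=1, x<0.
x=-1.19: |R|=0.3207
|R(-1.61)|=0.2705 |R(-0.82)|=0.4431 |R(-0.64)|=0.5281
Bisect:
  x_lo=-3.5682 |R|=2.9804  x_hi=-0.0785 |R|=0.9245
  mid=-1.82337 |R|=0.28918 →hi
  mid=-2.69578 |R|=0.87322 →hi
  mid=-3.13198 |R|=1.66152 →lo
  mid=-2.91388 |R|=1.21182 →lo
  mid=-2.80483 |R|=1.02986 →lo
  mid=-2.75030 |R|=0.94852 →hi
  mid=-2.77757 |R|=0.98841 →hi
  mid=-2.79120 |R|=1.00894 →lo
  mid=-2.78438 |R|=0.99863 →hi
  mid=-2.78779 |R|=1.00377 →lo
  ...
  [-2.78545,-2.78523] ⇒ x*=-2.7853
So |R|<1 on (-2.7853, 0).

(-2.7853, 0).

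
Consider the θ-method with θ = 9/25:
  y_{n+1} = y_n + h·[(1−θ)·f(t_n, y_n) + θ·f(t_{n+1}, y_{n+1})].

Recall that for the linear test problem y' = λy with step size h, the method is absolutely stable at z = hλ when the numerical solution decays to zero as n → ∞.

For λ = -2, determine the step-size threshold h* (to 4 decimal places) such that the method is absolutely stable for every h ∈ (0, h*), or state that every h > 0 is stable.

On y'=λy, z=hλ:
  y_{n+1} = y_n + z·[16/25·y_n + 9/25·y_{n+1}] ⇒ (1 − 9/25z)y_{n+1} = (1 + 16/25z)y_n
  so R(z) = (1 + 16/25z)/(1 − 9/25z).

Need |R(x)|<1, x<0.
x=-0.88: |R|=0.3317
R=−1: 1+16/25x = −1+9/25x ⇒ -7/25x=2 ⇒ x=2/(-7/25)=-7.1429
Confirm numerically:
  x=-7.062: |R|=0.99361 <1
  x=-6.679: |R|=0.96185 <1
  x=-3.591: |R|=0.56623 <1
  x=-7.548: |R|=1.03052 >1
  x=-7.508: |R|=1.02761 >1
Stable set (-7.1429, 0).

(-7.1429,0); λ=-2 ⇒ h* = (50/7)/2 = 3.5714.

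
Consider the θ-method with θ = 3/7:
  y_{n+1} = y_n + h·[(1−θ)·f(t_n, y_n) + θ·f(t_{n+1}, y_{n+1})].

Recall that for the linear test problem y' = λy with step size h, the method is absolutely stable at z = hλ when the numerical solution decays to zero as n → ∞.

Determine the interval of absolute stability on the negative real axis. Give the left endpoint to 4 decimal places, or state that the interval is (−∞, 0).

With y'=λy (z=hλ):
  y_{n+1} = y_n + z·[4/7·y_n + 3/7·y_{n+1}] ⇒ (1 − 3/7z)y_{n+1} = (1 + 4/7z)y_n
  so R(z) = (1 + 4/7z)/(1 − 3/7z).

Need |R(x)|<1, x<0.
x=-1.75: |R|=0.0000
R=−1: 1+4/7x = −1+3/7x ⇒ -1/7x=2 ⇒ x=2/(-1/7)=-14.0000
Confirm numerically:
  x=-12.673: |R|=0.97052 <1
  x=-8.817: |R|=0.84506 <1
  x=-8.813: |R|=0.84488 <1
  x=-14.374: |R|=1.00746 >1
  x=-14.328: |R|=1.00656 >1
  x=-14.259: |R|=1.00520 >1
Stable set (-14.0000, 0).

(-14.0000, 0).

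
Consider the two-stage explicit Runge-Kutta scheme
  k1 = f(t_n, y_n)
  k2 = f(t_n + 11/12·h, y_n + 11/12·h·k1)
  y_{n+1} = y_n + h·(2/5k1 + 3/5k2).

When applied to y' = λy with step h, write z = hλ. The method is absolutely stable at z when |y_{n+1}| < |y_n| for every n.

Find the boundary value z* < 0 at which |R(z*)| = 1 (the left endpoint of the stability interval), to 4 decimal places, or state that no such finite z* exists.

z* = -1.8182.

Set f=λy, z=hλ:
  k1=λy_n ⇒ h·k1=z·y_n;  k2=λ(1+11/12z)y_n ⇒ h·k2=z(1+11/12z)y_n
  y_{n+1}/y_n = 1 + 2/5z + 3/5z(1+11/12z) = 1 + z + 11/20z²
  Hence R(z) = 1 + z + 11/20z².

Solve |R(x)|<1 on ℝ⁻.
x=-0.98: |R|=0.5482
R=1: x+11/20x²=0 ⇒ x=−20/11=-1.8182; min R=1−1/(4·11/20)=0.5455>−1
Confirm numerically:
  x=-1.728: |R|=0.91429 <1
  x=-1.190: |R|=0.58885 <1
  x=-1.175: |R|=0.58434 <1
  x=-1.139: |R|=0.57453 <1
  x=-2.012: |R|=1.21448 >1
  x=-1.945: |R|=1.13566 >1
  x=-1.939: |R|=1.12885 >1
So |R|<1 on (-1.8182, 0).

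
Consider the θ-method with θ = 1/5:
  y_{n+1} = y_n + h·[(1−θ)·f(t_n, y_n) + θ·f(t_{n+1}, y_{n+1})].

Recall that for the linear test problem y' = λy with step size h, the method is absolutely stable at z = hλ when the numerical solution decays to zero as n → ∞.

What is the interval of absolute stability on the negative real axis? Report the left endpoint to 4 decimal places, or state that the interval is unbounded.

(-3.3333, 0).

Test eqn y'=λy, z=hλ:
  y_{n+1} = y_n + z·[4/5·y_n + 1/5·y_{n+1}] ⇒ (1 − 1/5z)y_{n+1} = (1 + 4/5z)y_n
  Hence R(z) = (1 + 4/5z)/(1 − 1/5z).

Find x<0 with |R(x)|<1.
x=-1.45: |R|=0.1240
R=−1: 1+4/5x = −1+1/5x ⇒ -3/5x=2 ⇒ x=2/(-3/5)=-3.3333
Confirm numerically:
  x=-3.244: |R|=0.96749 <1
  x=-3.045: |R|=0.89248 <1
  x=-2.038: |R|=0.44785 <1
  x=-1.450: |R|=0.12403 <1
  x=-3.895: |R|=1.18943 >1
  x=-3.487: |R|=1.05432 >1
Interval (-3.3333, 0).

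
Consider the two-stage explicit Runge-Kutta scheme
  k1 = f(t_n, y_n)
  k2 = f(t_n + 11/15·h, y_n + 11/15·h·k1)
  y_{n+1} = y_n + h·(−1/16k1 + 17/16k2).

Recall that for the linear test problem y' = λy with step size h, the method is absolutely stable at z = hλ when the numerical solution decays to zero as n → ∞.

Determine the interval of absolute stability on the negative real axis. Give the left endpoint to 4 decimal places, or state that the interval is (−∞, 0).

Test eqn y'=λy, z=hλ:
  k1=λy_n ⇒ h·k1=z·y_n;  k2=λ(1+11/15z)y_n ⇒ h·k2=z(1+11/15z)y_n
  y_{n+1}/y_n = 1 − 1/16z + 17/16z(1+11/15z) = 1 + z + 187/240z²
  so R(z) = 1 + z + 187/240z².

Solve |R(x)|<1 on ℝ⁻.
x=-0.52: |R|=0.6907
R=1: x+187/240x²=0 ⇒ x=−240/187=-1.2834; min R=1−1/(4·187/240)=0.6791>−1
Confirm numerically:
  x=-1.078: |R|=0.82746 <1
  x=-0.984: |R|=0.77043 <1
  x=-0.617: |R|=0.67962 <1
  x=-1.563: |R|=1.34048 >1
  x=-1.400: |R|=1.12717 >1
So |R|<1 on (-1.2834, 0).

z∈(-1.2834,0).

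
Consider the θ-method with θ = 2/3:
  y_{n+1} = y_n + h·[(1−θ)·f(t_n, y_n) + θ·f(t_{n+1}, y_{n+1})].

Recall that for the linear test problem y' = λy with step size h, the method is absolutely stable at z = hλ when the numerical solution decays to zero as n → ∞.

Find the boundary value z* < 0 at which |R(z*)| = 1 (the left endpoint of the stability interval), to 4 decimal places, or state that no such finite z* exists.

(−∞, 0) — no finite endpoint.

Test eqn y'=λy, z=hλ:
  y_{n+1} = y_n + z·[1/3·y_n + 2/3·y_{n+1}] ⇒ (1 − 2/3z)y_{n+1} = (1 + 1/3z)y_n
  R(z) = (1 + 1/3z)/(1 − 2/3z).

Find x<0 with |R(x)|<1.
x=-1.38: |R|=0.2813
x=-2: |R|=0.1429
x=-10: |R|=0.3043
x=-100: |R|=0.4778
θ=2/3≥1/2 ⇒ |1+1/3x|<|1−2/3x| ∀x<0 ⇒ stable on all of ℝ⁻.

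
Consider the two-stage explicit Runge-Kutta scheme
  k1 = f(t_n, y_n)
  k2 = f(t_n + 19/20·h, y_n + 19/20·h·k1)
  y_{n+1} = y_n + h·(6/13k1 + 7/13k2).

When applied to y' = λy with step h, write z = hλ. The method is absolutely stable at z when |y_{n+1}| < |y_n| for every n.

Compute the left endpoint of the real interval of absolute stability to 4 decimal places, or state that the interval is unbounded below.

Test eqn y'=λy, z=hλ:
  k1=λy_n ⇒ h·k1=z·y_n;  k2=λ(1+19/20z)y_n ⇒ h·k2=z(1+19/20z)y_n
  y_{n+1}/y_n = 1 + 6/13z + 7/13z(1+19/20z) = 1 + z + 133/260z²
  R(z) = 1 + z + 133/260z².

Need |R(x)|<1, x<0.
x=-1.49: |R|=0.6457
R=1: x+133/260x²=0 ⇒ x=−260/133=-1.9549; min R=1−1/(4·133/260)=0.5113>−1
Confirm numerically:
  x=-1.891: |R|=0.93820 <1
  x=-1.833: |R|=0.88571 <1
  x=-1.764: |R|=0.82775 <1
  x=-1.174: |R|=0.53104 <1
  x=-2.398: |R|=1.54355 >1
  x=-2.109: |R|=1.16626 >1
  x=-2.000: |R|=1.04615 >1
So |R|<1 on (-1.9549, 0).

left endpoint -1.9549.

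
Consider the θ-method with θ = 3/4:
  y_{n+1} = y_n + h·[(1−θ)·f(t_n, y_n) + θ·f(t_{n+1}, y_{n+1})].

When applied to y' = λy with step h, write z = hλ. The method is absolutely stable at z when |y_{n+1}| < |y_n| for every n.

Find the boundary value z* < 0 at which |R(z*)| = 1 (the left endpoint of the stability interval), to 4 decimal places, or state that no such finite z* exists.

(−∞, 0) — no finite endpoint.

On y'=λy, z=hλ:
  y_{n+1} = y_n + z·[1/4·y_n + 3/4·y_{n+1}] ⇒ (1 − 3/4z)y_{n+1} = (1 + 1/4z)y_n
  Hence R(z) = (1 + 1/4z)/(1 − 3/4z).

Find x<0 with |R(x)|<1.
x=-1.48: |R|=0.2986
x=-2: |R|=0.2000
x=-10: |R|=0.1765
x=-100: |R|=0.3158
θ=3/4≥1/2 ⇒ |1+1/4x|<|1−3/4x| ∀x<0 ⇒ unbounded interval.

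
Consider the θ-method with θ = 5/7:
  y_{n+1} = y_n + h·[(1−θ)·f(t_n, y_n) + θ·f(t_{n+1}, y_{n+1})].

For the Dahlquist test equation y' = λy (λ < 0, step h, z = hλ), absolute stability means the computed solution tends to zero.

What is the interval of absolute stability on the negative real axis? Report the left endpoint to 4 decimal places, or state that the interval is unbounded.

On y'=λy, z=hλ:
  y_{n+1} = y_n + z·[2/7·y_n + 5/7·y_{n+1}] ⇒ (1 − 5/7z)y_{n+1} = (1 + 2/7z)y_n
  ⇒ R(z) = (1 + 2/7z)/(1 − 5/7z).

Solve |R(x)|<1 on ℝ⁻.
x=-1.31: |R|=0.3232
x=-2: |R|=0.1765
x=-10: |R|=0.2281
x=-100: |R|=0.3807
θ=5/7≥1/2 ⇒ |1+2/7x|<|1−5/7x| ∀x<0 ⇒ interval (−∞,0).

(−∞, 0) — no finite endpoint.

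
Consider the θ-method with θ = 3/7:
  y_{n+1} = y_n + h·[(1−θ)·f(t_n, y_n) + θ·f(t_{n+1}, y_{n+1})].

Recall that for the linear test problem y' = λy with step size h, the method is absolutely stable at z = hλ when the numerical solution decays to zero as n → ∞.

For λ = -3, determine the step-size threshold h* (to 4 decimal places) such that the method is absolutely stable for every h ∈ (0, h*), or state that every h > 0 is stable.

Test eqn y'=λy, z=hλ:
  y_{n+1} = y_n + z·[4/7·y_n + 3/7·y_{n+1}] ⇒ (1 − 3/7z)y_{n+1} = (1 + 4/7z)y_n
  R(z) = (1 + 4/7z)/(1 − 3/7z).

Find x<0 with |R(x)|<1.
x=-1.5: |R|=0.0870
R=−1: 1+4/7x = −1+3/7x ⇒ -1/7x=2 ⇒ x=2/(-1/7)=-14.0000
Confirm numerically:
  x=-11.211: |R|=0.93136 <1
  x=-7.222: |R|=0.76355 <1
  x=-6.559: |R|=0.72107 <1
  x=-5.911: |R|=0.67295 <1
  x=-14.224: |R|=1.00451 >1
  x=-14.139: |R|=1.00281 >1
Stable set (-14.0000, 0).

(-14.0000,0); λ=-3 ⇒ h* = (14)/3 = 4.6667.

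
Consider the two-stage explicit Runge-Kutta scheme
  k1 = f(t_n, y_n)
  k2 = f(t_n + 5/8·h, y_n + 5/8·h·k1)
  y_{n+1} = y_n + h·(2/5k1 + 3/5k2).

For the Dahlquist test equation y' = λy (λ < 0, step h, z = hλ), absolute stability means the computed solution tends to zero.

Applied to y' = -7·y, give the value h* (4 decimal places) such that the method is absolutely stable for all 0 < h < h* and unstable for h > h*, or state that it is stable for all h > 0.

On y'=λy, z=hλ:
  k1=λy_n ⇒ h·k1=z·y_n;  k2=λ(1+5/8z)y_n ⇒ h·k2=z(1+5/8z)y_n
  y_{n+1}/y_n = 1 + 2/5z + 3/5z(1+5/8z) = 1 + z + 3/8z²
  ⇒ R(z) = 1 + z + 3/8z².

Solve |R(x)|<1 on ℝ⁻.
x=-1.22: |R|=0.3382
R=1: x+3/8x²=0 ⇒ x=−8/3=-2.6667; min R=1−1/(4·3/8)=0.3333>−1
Confirm numerically:
  x=-1.933: |R|=0.46818 <1
  x=-1.761: |R|=0.40192 <1
  x=-1.736: |R|=0.39414 <1
  x=-1.598: |R|=0.35960 <1
  x=-3.205: |R|=1.64701 >1
  x=-2.887: |R|=1.23854 >1
  x=-2.722: |R|=1.05648 >1
So |R|<1 on (-2.6667, 0).

(-2.6667,0); λ=-7 ⇒ h* = (8/3)/7 = 0.3810.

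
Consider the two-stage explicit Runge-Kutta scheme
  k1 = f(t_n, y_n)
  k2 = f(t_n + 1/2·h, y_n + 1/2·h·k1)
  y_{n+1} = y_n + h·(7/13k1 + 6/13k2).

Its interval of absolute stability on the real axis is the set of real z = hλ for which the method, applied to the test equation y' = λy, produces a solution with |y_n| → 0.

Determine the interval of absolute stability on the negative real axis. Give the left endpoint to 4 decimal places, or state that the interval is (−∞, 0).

Set f=λy, z=hλ:
  k1=λy_n ⇒ h·k1=z·y_n;  k2=λ(1+1/2z)y_n ⇒ h·k2=z(1+1/2z)y_n
  y_{n+1}/y_n = 1 + 7/13z + 6/13z(1+1/2z) = 1 + z + 3/13z²
  R(z) = 1 + z + 3/13z².

Find x<0 with |R(x)|<1.
x=-1.32: |R|=0.0821
R=1: x+3/13x²=0 ⇒ x=−13/3=-4.3333; min R=1−1/(4·3/13)=-0.0833>−1
Confirm numerically:
  x=-3.148: |R|=0.13890 <1
  x=-3.129: |R|=0.13038 <1
  x=-1.906: |R|=0.06765 <1
  x=-4.811: |R|=1.53032 >1
  x=-4.756: |R|=1.46389 >1
Interval (-4.3333, 0).

z∈(-4.3333,0).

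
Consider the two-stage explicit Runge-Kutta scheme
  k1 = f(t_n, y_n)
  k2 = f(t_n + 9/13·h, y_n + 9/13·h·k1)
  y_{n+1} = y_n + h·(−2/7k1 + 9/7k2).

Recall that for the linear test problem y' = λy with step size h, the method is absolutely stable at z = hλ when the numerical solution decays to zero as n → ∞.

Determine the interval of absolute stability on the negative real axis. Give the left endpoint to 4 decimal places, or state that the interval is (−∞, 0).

Test eqn y'=λy, z=hλ:
  k1=λy_n ⇒ h·k1=z·y_n;  k2=λ(1+9/13z)y_n ⇒ h·k2=z(1+9/13z)y_n
  y_{n+1}/y_n = 1 − 2/7z + 9/7z(1+9/13z) = 1 + z + 81/91z²
  R(z) = 1 + z + 81/91z².

Boundary: |R(x)|=1, x<0.
x=-1.78: |R|=2.0402
R=1: x+81/91x²=0 ⇒ x=−91/81=-1.1235; min R=1−1/(4·81/91)=0.7191>−1
Confirm numerically:
  x=-0.855: |R|=0.79569 <1
  x=-0.718: |R|=0.74087 <1
  x=-0.591: |R|=0.71990 <1
  x=-1.432: |R|=1.39328 >1
  x=-1.409: |R|=1.35812 >1
Stable set (-1.1235, 0).

z∈(-1.1235,0).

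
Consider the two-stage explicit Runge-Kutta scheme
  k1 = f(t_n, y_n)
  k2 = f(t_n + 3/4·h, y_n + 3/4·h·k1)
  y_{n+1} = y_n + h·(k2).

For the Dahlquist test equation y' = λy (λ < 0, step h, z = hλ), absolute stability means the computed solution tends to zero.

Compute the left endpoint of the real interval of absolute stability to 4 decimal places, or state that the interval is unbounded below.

z* = -1.3333.

On y'=λy, z=hλ:
  k1=λy_n ⇒ h·k1=z·y_n;  k2=λ(1+3/4z)y_n ⇒ h·k2=z(1+3/4z)y_n
  y_{n+1}/y_n = 1 + z(1+3/4z) = 1 + z + 3/4z²
  ⇒ R(z) = 1 + z + 3/4z².

Need |R(x)|<1, x<0.
x=-1.04: |R|=0.7712
R=1: x+3/4x²=0 ⇒ x=−4/3=-1.3333; min R=1−1/(4·3/4)=0.6667>−1
Confirm numerically:
  x=-1.258: |R|=0.92892 <1
  x=-1.029: |R|=0.76513 <1
  x=-0.988: |R|=0.74411 <1
  x=-0.639: |R|=0.66724 <1
  x=-1.640: |R|=1.37720 >1
  x=-1.435: |R|=1.10942 >1
So |R|<1 on (-1.3333, 0).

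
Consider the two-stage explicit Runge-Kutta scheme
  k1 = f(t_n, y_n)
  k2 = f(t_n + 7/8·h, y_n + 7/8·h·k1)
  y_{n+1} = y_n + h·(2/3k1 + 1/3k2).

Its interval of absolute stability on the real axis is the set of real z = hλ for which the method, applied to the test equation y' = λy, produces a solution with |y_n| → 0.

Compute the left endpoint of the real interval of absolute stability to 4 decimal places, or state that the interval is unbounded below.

Set f=λy, z=hλ:
  k1=λy_n ⇒ h·k1=z·y_n;  k2=λ(1+7/8z)y_n ⇒ h·k2=z(1+7/8z)y_n
  y_{n+1}/y_n = 1 + 2/3z + 1/3z(1+7/8z) = 1 + z + 7/24z²
  R(z) = 1 + z + 7/24z².

Find x<0 with |R(x)|<1.
x=-1.3: |R|=0.1929
R=1: x+7/24x²=0 ⇒ x=−24/7=-3.4286; min R=1−1/(4·7/24)=0.1429>−1
Confirm numerically:
  x=-2.296: |R|=0.24155 <1
  x=-2.202: |R|=0.21223 <1
  x=-1.630: |R|=0.14493 <1
  x=-4.021: |R|=1.69480 >1
  x=-3.840: |R|=1.46080 >1
  x=-3.754: |R|=1.35632 >1
Interval (-3.4286, 0).

z* = -3.4286.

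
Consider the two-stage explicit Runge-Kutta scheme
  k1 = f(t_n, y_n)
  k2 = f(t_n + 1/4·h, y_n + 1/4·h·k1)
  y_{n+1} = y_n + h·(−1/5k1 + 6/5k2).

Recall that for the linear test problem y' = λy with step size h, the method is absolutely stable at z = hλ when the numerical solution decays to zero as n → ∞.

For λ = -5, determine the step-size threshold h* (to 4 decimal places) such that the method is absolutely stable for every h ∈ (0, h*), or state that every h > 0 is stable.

(-3.3333,0); λ=-5 ⇒ h* = (10/3)/5 = 0.6667.

On y'=λy, z=hλ:
  k1=λy_n ⇒ h·k1=z·y_n;  k2=λ(1+1/4z)y_n ⇒ h·k2=z(1+1/4z)y_n
  y_{n+1}/y_n = 1 − 1/5z + 6/5z(1+1/4z) = 1 + z + 3/10z²
  ⇒ R(z) = 1 + z + 3/10z².

Need |R(x)|<1, x<0.
x=-0.38: |R|=0.6633
R=1: x+3/10x²=0 ⇒ x=−10/3=-3.3333; min R=1−1/(4·3/10)=0.1667>−1
Confirm numerically:
  x=-3.257: |R|=0.92541 <1
  x=-2.083: |R|=0.21867 <1
  x=-1.366: |R|=0.19379 <1
  x=-3.895: |R|=1.65631 >1
  x=-3.472: |R|=1.14444 >1
Stable set (-3.3333, 0).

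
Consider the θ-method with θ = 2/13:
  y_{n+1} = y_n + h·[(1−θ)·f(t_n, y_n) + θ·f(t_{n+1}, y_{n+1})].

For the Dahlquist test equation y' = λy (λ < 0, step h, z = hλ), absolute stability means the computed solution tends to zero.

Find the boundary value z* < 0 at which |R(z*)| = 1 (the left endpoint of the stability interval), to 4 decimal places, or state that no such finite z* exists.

On y'=λy, z=hλ:
  y_{n+1} = y_n + z·[11/13·y_n + 2/13·y_{n+1}] ⇒ (1 − 2/13z)y_{n+1} = (1 + 11/13z)y_n
  R(z) = (1 + 11/13z)/(1 − 2/13z).

Find x<0 with |R(x)|<1.
x=-1.11: |R|=0.0519
R=−1: 1+11/13x = −1+2/13x ⇒ -9/13x=2 ⇒ x=2/(-9/13)=-2.8889
Confirm numerically:
  x=-2.377: |R|=0.74051 <1
  x=-1.304: |R|=0.08611 <1
  x=-1.200: |R|=0.01299 <1
  x=-3.332: |R|=1.20281 >1
  x=-3.253: |R|=1.16800 >1
Stable set (-2.8889, 0).

z* = -2.8889.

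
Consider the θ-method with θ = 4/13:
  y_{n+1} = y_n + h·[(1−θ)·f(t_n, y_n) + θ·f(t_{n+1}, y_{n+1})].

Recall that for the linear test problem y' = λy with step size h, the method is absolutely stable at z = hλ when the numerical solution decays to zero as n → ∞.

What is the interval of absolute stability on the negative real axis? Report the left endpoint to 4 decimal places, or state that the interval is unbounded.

Test eqn y'=λy, z=hλ:
  y_{n+1} = y_n + z·[9/13·y_n + 4/13·y_{n+1}] ⇒ (1 − 4/13z)y_{n+1} = (1 + 9/13z)y_n
  R(z) = (1 + 9/13z)/(1 − 4/13z).

Find x<0 with |R(x)|<1.
x=-1.1: |R|=0.1782
R=−1: 1+9/13x = −1+4/13x ⇒ -5/13x=2 ⇒ x=2/(-5/13)=-5.2000
Confirm numerically:
  x=-5.097: |R|=0.98458 <1
  x=-3.963: |R|=0.78563 <1
  x=-3.566: |R|=0.70034 <1
  x=-2.484: |R|=0.40792 <1
  x=-5.771: |R|=1.07912 >1
  x=-5.595: |R|=1.05582 >1
  x=-5.361: |R|=1.02337 >1
Interval (-5.2000, 0).

(-5.2000, 0).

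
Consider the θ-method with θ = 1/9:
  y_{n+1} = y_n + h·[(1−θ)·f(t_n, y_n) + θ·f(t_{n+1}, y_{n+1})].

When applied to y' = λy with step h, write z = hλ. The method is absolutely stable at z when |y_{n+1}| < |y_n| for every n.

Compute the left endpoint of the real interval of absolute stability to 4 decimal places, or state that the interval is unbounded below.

With y'=λy (z=hλ):
  y_{n+1} = y_n + z·[8/9·y_n + 1/9·y_{n+1}] ⇒ (1 − 1/9z)y_{n+1} = (1 + 8/9z)y_n
  Hence R(z) = (1 + 8/9z)/(1 − 1/9z).

Need |R(x)|<1, x<0.
x=-1.74: |R|=0.4581
R=−1: 1+8/9x = −1+1/9x ⇒ -7/9x=2 ⇒ x=2/(-7/9)=-2.5714
Confirm numerically:
  x=-2.334: |R|=0.85336 <1
  x=-2.171: |R|=0.74908 <1
  x=-1.438: |R|=0.23989 <1
  x=-1.102: |R|=0.01821 <1
  x=-3.167: |R|=1.34265 >1
  x=-3.100: |R|=1.30579 >1
  x=-2.841: |R|=1.15936 >1
So |R|<1 on (-2.5714, 0).

left endpoint -2.5714.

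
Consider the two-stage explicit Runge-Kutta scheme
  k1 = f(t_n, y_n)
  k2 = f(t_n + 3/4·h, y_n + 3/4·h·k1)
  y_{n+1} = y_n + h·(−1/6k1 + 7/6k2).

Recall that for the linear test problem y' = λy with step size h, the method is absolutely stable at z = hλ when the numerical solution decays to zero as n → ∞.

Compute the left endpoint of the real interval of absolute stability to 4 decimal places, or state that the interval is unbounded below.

On y'=λy, z=hλ:
  k1=λy_n ⇒ h·k1=z·y_n;  k2=λ(1+3/4z)y_n ⇒ h·k2=z(1+3/4z)y_n
  y_{n+1}/y_n = 1 − 1/6z + 7/6z(1+3/4z) = 1 + z + 7/8z²
  ⇒ R(z) = 1 + z + 7/8z².

Solve |R(x)|<1 on ℝ⁻.
x=-0.72: |R|=0.7336
R=1: x+7/8x²=0 ⇒ x=−8/7=-1.1429; min R=1−1/(4·7/8)=0.7143>−1
Confirm numerically:
  x=-1.071: |R|=0.93266 <1
  x=-0.951: |R|=0.84035 <1
  x=-0.894: |R|=0.80533 <1
  x=-0.677: |R|=0.72404 <1
  x=-1.419: |R|=1.34287 >1
  x=-1.403: |R|=1.31936 >1
So |R|<1 on (-1.1429, 0).

left endpoint -1.1429.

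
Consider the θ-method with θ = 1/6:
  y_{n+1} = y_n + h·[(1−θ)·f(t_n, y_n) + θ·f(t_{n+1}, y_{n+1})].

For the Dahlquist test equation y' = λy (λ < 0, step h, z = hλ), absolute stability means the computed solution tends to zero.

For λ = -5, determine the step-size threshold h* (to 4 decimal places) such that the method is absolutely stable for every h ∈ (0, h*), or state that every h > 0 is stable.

Test eqn y'=λy, z=hλ:
  y_{n+1} = y_n + z·[5/6·y_n + 1/6·y_{n+1}] ⇒ (1 − 1/6z)y_{n+1} = (1 + 5/6z)y_n
  Hence R(z) = (1 + 5/6z)/(1 − 1/6z).

Solve |R(x)|<1 on ℝ⁻.
x=-1.41: |R|=0.1417
R=−1: 1+5/6x = −1+1/6x ⇒ -2/3x=2 ⇒ x=2/(-2/3)=-3.0000
Confirm numerically:
  x=-2.675: |R|=0.85014 <1
  x=-2.438: |R|=0.73359 <1
  x=-2.113: |R|=0.56268 <1
  x=-1.697: |R|=0.32285 <1
  x=-3.425: |R|=1.18037 >1
  x=-3.390: |R|=1.16613 >1
So |R|<1 on (-3.0000, 0).

(-3.0000,0); λ=-5 ⇒ h* = (3)/5 = 0.6000.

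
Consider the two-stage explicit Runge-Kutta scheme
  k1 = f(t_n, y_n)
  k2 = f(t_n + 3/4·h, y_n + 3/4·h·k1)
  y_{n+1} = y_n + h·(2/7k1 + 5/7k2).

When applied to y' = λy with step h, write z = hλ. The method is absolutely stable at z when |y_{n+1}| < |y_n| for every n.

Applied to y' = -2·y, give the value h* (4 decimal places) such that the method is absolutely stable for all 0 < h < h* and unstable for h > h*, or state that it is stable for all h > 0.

(-1.8667,0); λ=-2 ⇒ h* = (28/15)/2 = 0.9333.

On y'=λy, z=hλ:
  k1=λy_n ⇒ h·k1=z·y_n;  k2=λ(1+3/4z)y_n ⇒ h·k2=z(1+3/4z)y_n
  y_{n+1}/y_n = 1 + 2/7z + 5/7z(1+3/4z) = 1 + z + 15/28z²
  so R(z) = 1 + z + 15/28z².

Find x<0 with |R(x)|<1.
x=-1.42: |R|=0.6602
R=1: x+15/28x²=0 ⇒ x=−28/15=-1.8667; min R=1−1/(4·15/28)=0.5333>−1
Confirm numerically:
  x=-1.598: |R|=0.77000 <1
  x=-1.254: |R|=0.58842 <1
  x=-1.245: |R|=0.58537 <1
  x=-2.290: |R|=1.51934 >1
  x=-2.100: |R|=1.26250 >1
  x=-1.950: |R|=1.08705 >1
Stable set (-1.8667, 0).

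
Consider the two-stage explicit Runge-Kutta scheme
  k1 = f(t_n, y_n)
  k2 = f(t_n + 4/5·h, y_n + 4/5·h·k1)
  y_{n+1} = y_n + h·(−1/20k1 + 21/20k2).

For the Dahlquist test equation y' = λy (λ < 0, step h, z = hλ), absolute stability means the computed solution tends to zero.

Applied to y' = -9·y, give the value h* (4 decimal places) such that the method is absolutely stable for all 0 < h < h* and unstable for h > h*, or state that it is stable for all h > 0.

(-1.1905,0); λ=-9 ⇒ h* = (25/21)/9 = 0.1323.

Set f=λy, z=hλ:
  k1=λy_n ⇒ h·k1=z·y_n;  k2=λ(1+4/5z)y_n ⇒ h·k2=z(1+4/5z)y_n
  y_{n+1}/y_n = 1 − 1/20z + 21/20z(1+4/5z) = 1 + z + 21/25z²
  R(z) = 1 + z + 21/25z².

Solve |R(x)|<1 on ℝ⁻.
x=-1.58: |R|=1.5170
R=1: x+21/25x²=0 ⇒ x=−25/21=-1.1905; min R=1−1/(4·21/25)=0.7024>−1
Confirm numerically:
  x=-1.060: |R|=0.88382 <1
  x=-0.912: |R|=0.78666 <1
  x=-0.701: |R|=0.71178 <1
  x=-0.633: |R|=0.70358 <1
  x=-1.630: |R|=1.60180 >1
  x=-1.542: |R|=1.45532 >1
Stable set (-1.1905, 0).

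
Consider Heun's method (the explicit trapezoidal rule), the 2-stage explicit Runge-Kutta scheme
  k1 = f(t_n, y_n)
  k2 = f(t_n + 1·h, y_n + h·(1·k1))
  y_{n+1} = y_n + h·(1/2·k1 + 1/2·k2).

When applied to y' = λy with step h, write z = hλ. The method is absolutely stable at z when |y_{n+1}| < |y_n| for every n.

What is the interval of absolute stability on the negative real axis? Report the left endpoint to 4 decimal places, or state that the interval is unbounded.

z∈(-2.0000,0).

Set f=λy, z=hλ:
  order 2, 2-stage ⇒ R(z)=1+z+z^2/2
  (e.g. R(-0.75)=0.53125, |R|=0.53125)

Boundary: |R(x)|=1, x<0.
x=-0.75: |R|=0.5312
|R(-1.96)|=0.9608 |R(-1.02)|=0.5002 |R(-0.58)|=0.5882
Bisect:
  x_lo=-2.5227 |R|=1.6594  x_hi=-0.1653 |R|=0.8483
  mid=-1.34405 |R|=0.55918 →hi
  mid=-1.93340 |R|=0.93562 →hi
  mid=-2.22807 |R|=1.25408 →lo
  mid=-2.08074 |R|=1.08399 →lo
  mid=-2.00707 |R|=1.00709 →lo
  mid=-1.97023 |R|=0.97067 →hi
  mid=-1.98865 |R|=0.98871 →hi
  mid=-1.99786 |R|=0.99786 →hi
  ...
  [-2.00002,-1.99987] ⇒ x*=-2.0000
Stable set (-2.0000, 0).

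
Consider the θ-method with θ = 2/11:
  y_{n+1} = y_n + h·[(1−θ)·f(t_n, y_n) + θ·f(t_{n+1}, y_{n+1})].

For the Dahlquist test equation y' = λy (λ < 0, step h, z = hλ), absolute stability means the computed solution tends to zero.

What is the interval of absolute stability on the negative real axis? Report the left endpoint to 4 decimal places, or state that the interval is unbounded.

With y'=λy (z=hλ):
  y_{n+1} = y_n + z·[9/11·y_n + 2/11·y_{n+1}] ⇒ (1 − 2/11z)y_{n+1} = (1 + 9/11z)y_n
  so R(z) = (1 + 9/11z)/(1 − 2/11z).

Find x<0 with |R(x)|<1.
x=-1.79: |R|=0.3505
R=−1: 1+9/11x = −1+2/11x ⇒ -7/11x=2 ⇒ x=2/(-7/11)=-3.1429
Confirm numerically:
  x=-2.612: |R|=0.77096 <1
  x=-2.250: |R|=0.59677 <1
  x=-2.029: |R|=0.48220 <1
  x=-1.363: |R|=0.09231 <1
  x=-3.683: |R|=1.20587 >1
  x=-3.377: |R|=1.09232 >1
  x=-3.168: |R|=1.01015 >1
So |R|<1 on (-3.1429, 0).

z∈(-3.1429,0).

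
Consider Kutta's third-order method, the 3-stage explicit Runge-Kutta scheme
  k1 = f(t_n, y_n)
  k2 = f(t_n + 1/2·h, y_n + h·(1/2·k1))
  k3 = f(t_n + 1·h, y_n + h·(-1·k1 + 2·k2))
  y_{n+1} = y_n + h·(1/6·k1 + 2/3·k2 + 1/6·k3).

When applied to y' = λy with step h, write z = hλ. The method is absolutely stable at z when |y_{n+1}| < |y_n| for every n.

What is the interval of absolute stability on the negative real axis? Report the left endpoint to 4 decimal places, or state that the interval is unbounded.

Test eqn y'=λy, z=hλ:
  order 3, 3-stage ⇒ R(z)=1+z+z^2/2+z^3/6
  (e.g. R(-0.47)=0.62315, |R|=0.62315)

Need |R(x)|<1, x<0.
x=-0.47: |R|=0.6231
|R(-2.76)|=1.4553 |R(-0.91)|=0.3785
Bisect:
  x_lo=-3.0520 |R|=2.1326  x_hi=-0.1372 |R|=0.8718
  mid=-1.59456 |R|=0.00102 →hi
  mid=-2.32326 |R|=0.71447 →hi
  mid=-2.68761 |R|=1.31152 →lo
  mid=-2.50543 |R|=0.98802 →hi
  mid=-2.59652 |R|=1.14315 →lo
  mid=-2.55098 |R|=1.06397 →lo
  mid=-2.52820 |R|=1.02560 →lo
  ...
  [-2.51290,-2.51273] ⇒ x*=-2.5127
Interval (-2.5127, 0).

z∈(-2.5127,0).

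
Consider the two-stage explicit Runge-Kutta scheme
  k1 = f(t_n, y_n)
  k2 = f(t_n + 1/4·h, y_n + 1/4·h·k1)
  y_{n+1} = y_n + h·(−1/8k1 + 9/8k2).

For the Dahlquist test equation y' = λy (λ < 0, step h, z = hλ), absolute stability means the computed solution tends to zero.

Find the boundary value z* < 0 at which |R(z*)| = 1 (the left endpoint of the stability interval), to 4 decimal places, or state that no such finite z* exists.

left endpoint -3.5556.

On y'=λy, z=hλ:
  k1=λy_n ⇒ h·k1=z·y_n;  k2=λ(1+1/4z)y_n ⇒ h·k2=z(1+1/4z)y_n
  y_{n+1}/y_n = 1 − 1/8z + 9/8z(1+1/4z) = 1 + z + 9/32z²
  ⇒ R(z) = 1 + z + 9/32z².

Boundary: |R(x)|=1, x<0.
x=-1.11: |R|=0.2365
R=1: x+9/32x²=0 ⇒ x=−32/9=-3.5556; min R=1−1/(4·9/32)=0.1111>−1
Confirm numerically:
  x=-2.668: |R|=0.33400 <1
  x=-2.474: |R|=0.24744 <1
  x=-2.251: |R|=0.17409 <1
  x=-3.807: |R|=1.26923 >1
  x=-3.677: |R|=1.12559 >1
Stable set (-3.5556, 0).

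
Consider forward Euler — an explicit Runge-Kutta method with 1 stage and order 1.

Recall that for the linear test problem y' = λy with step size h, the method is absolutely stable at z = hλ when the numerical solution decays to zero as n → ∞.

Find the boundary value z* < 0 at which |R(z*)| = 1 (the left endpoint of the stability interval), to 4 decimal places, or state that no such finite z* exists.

On y'=λy, z=hλ:
  order 1, 1-stage ⇒ R(z)=1+z
  (e.g. R(-1.79)=-0.79000, |R|=0.79000)

Find x<0 with |R(x)|<1.
x=-1.79: |R|=0.7900
|R(-1.48)|=0.4800 |R(-1.29)|=0.2900 |R(-0.77)|=0.2300
Bisect:
  x_lo=-2.6039 |R|=1.6039  x_hi=-0.2728 |R|=0.7272
  mid=-1.43836 |R|=0.43836 →hi
  mid=-2.02115 |R|=1.02115 →lo
  mid=-1.72975 |R|=0.72975 →hi
  mid=-1.87545 |R|=0.87545 →hi
  mid=-1.94830 |R|=0.94830 →hi
  mid=-1.98472 |R|=0.98472 →hi
  mid=-2.00294 |R|=1.00294 →lo
  mid=-1.99383 |R|=0.99383 →hi
  ...
  [-2.00009,-1.99995] ⇒ x*=-2.0000
So |R|<1 on (-2.0000, 0).

z* = -2.0000.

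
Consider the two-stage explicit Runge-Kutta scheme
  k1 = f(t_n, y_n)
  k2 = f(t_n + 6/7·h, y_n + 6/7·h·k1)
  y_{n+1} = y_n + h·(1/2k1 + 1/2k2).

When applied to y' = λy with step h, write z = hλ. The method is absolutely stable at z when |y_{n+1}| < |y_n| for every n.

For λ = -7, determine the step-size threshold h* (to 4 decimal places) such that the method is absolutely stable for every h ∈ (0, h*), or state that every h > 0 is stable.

(-2.3333,0); λ=-7 ⇒ h* = (7/3)/7 = 0.3333.

Set f=λy, z=hλ:
  k1=λy_n ⇒ h·k1=z·y_n;  k2=λ(1+6/7z)y_n ⇒ h·k2=z(1+6/7z)y_n
  y_{n+1}/y_n = 1 + 1/2z + 1/2z(1+6/7z) = 1 + z + 3/7z²
  so R(z) = 1 + z + 3/7z².

Solve |R(x)|<1 on ℝ⁻.
x=-0.4: |R|=0.6686
R=1: x+3/7x²=0 ⇒ x=−7/3=-2.3333; min R=1−1/(4·3/7)=0.4167>−1
Confirm numerically:
  x=-1.962: |R|=0.68776 <1
  x=-1.461: |R|=0.45379 <1
  x=-1.323: |R|=0.42714 <1
  x=-1.040: |R|=0.42354 <1
  x=-2.536: |R|=1.22027 >1
  x=-2.453: |R|=1.12580 >1
  x=-2.407: |R|=1.07599 >1
Interval (-2.3333, 0).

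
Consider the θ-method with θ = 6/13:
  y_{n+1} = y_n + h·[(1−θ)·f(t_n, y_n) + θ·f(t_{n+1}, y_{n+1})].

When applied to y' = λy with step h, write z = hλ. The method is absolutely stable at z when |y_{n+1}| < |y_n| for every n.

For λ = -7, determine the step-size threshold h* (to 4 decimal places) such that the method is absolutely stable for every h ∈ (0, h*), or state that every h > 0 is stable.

(-26.0000,0); λ=-7 ⇒ h* = (26)/7 = 3.7143.

Set f=λy, z=hλ:
  y_{n+1} = y_n + z·[7/13·y_n + 6/13·y_{n+1}] ⇒ (1 − 6/13z)y_{n+1} = (1 + 7/13z)y_n
  ⇒ R(z) = (1 + 7/13z)/(1 − 6/13z).

Need |R(x)|<1, x<0.
x=-1.03: |R|=0.3019
R=−1: 1+7/13x = −1+6/13x ⇒ -1/13x=2 ⇒ x=2/(-1/13)=-26.0000
Confirm numerically:
  x=-25.441: |R|=0.99663 <1
  x=-23.110: |R|=0.98094 <1
  x=-23.092: |R|=0.98081 <1
  x=-14.800: |R|=0.88998 <1
  x=-26.585: |R|=1.00339 >1
  x=-26.058: |R|=1.00034 >1
Interval (-26.0000, 0).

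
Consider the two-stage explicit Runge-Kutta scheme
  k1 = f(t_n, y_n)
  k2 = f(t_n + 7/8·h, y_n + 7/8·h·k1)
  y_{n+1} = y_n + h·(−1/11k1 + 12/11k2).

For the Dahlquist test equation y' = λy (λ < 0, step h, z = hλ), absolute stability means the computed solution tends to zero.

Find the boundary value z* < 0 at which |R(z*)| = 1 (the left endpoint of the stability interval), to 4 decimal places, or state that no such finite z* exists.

Set f=λy, z=hλ:
  k1=λy_n ⇒ h·k1=z·y_n;  k2=λ(1+7/8z)y_n ⇒ h·k2=z(1+7/8z)y_n
  y_{n+1}/y_n = 1 − 1/11z + 12/11z(1+7/8z) = 1 + z + 21/22z²
  Hence R(z) = 1 + z + 21/22z².

Find x<0 with |R(x)|<1.
x=-0.78: |R|=0.8007
R=1: x+21/22x²=0 ⇒ x=−22/21=-1.0476; min R=1−1/(4·21/22)=0.7381>−1
Confirm numerically:
  x=-0.995: |R|=0.95002 <1
  x=-0.970: |R|=0.92813 <1
  x=-0.851: |R|=0.84028 <1
  x=-0.708: |R|=0.77048 <1
  x=-1.390: |R|=1.45428 >1
  x=-1.373: |R|=1.42644 >1
So |R|<1 on (-1.0476, 0).

z* = -1.0476.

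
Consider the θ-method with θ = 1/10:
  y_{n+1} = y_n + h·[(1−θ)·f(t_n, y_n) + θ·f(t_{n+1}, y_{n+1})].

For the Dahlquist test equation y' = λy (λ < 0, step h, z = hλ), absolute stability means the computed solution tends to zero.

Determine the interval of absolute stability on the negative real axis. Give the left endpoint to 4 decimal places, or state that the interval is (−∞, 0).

Set f=λy, z=hλ:
  y_{n+1} = y_n + z·[9/10·y_n + 1/10·y_{n+1}] ⇒ (1 − 1/10z)y_{n+1} = (1 + 9/10z)y_n
  ⇒ R(z) = (1 + 9/10z)/(1 − 1/10z).

Solve |R(x)|<1 on ℝ⁻.
x=-1.78: |R|=0.5110
R=−1: 1+9/10x = −1+1/10x ⇒ -4/5x=2 ⇒ x=2/(-4/5)=-2.5000
Confirm numerically:
  x=-2.142: |R|=0.76412 <1
  x=-1.833: |R|=0.54906 <1
  x=-1.796: |R|=0.52255 <1
  x=-1.207: |R|=0.07701 <1
  x=-2.931: |R|=1.26665 >1
  x=-2.622: |R|=1.07733 >1
  x=-2.608: |R|=1.06853 >1
Interval (-2.5000, 0).

(-2.5000, 0).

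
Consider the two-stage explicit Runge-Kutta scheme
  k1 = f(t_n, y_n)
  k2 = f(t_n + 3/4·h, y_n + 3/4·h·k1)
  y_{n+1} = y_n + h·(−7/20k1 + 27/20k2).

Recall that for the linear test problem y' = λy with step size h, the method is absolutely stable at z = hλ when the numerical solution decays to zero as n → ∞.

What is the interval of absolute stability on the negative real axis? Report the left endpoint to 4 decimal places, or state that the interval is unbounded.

(-0.9877, 0).

Set f=λy, z=hλ:
  k1=λy_n ⇒ h·k1=z·y_n;  k2=λ(1+3/4z)y_n ⇒ h·k2=z(1+3/4z)y_n
  y_{n+1}/y_n = 1 − 7/20z + 27/20z(1+3/4z) = 1 + z + 81/80z²
  ⇒ R(z) = 1 + z + 81/80z².

Find x<0 with |R(x)|<1.
x=-0.38: |R|=0.7662
R=1: x+81/80x²=0 ⇒ x=−80/81=-0.9877; min R=1−1/(4·81/80)=0.7531>−1
Confirm numerically:
  x=-0.951: |R|=0.96471 <1
  x=-0.925: |R|=0.94132 <1
  x=-0.924: |R|=0.94045 <1
  x=-1.313: |R|=1.43252 >1
  x=-1.279: |R|=1.37729 >1
Interval (-0.9877, 0).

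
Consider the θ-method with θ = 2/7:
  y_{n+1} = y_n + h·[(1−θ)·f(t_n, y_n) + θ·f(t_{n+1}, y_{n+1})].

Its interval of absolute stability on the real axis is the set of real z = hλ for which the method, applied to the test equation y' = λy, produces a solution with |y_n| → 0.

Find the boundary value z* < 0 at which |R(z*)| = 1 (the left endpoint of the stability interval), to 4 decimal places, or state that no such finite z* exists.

On y'=λy, z=hλ:
  y_{n+1} = y_n + z·[5/7·y_n + 2/7·y_{n+1}] ⇒ (1 − 2/7z)y_{n+1} = (1 + 5/7z)y_n
  Hence R(z) = (1 + 5/7z)/(1 − 2/7z).

Find x<0 with |R(x)|<1.
x=-0.9: |R|=0.2841
R=−1: 1+5/7x = −1+2/7x ⇒ -3/7x=2 ⇒ x=2/(-3/7)=-4.6667
Confirm numerically:
  x=-2.764: |R|=0.54438 <1
  x=-2.715: |R|=0.52896 <1
  x=-2.495: |R|=0.45663 <1
  x=-2.282: |R|=0.38136 <1
  x=-5.185: |R|=1.08952 >1
  x=-4.958: |R|=1.05167 >1
  x=-4.747: |R|=1.01461 >1
So |R|<1 on (-4.6667, 0).

left endpoint -4.6667.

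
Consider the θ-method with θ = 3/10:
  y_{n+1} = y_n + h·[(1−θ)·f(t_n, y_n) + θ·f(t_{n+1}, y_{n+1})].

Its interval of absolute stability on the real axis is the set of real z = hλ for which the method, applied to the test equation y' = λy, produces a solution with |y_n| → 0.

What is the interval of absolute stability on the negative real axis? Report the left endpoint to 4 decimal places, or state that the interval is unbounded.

(-5.0000, 0).

With y'=λy (z=hλ):
  y_{n+1} = y_n + z·[7/10·y_n + 3/10·y_{n+1}] ⇒ (1 − 3/10z)y_{n+1} = (1 + 7/10z)y_n
  R(z) = (1 + 7/10z)/(1 − 3/10z).

Solve |R(x)|<1 on ℝ⁻.
x=-1.49: |R|=0.0297
R=−1: 1+7/10x = −1+3/10x ⇒ -2/5x=2 ⇒ x=2/(-2/5)=-5.0000
Confirm numerically:
  x=-4.547: |R|=0.92335 <1
  x=-3.546: |R|=0.71819 <1
  x=-2.860: |R|=0.53929 <1
  x=-2.802: |R|=0.52233 <1
  x=-5.419: |R|=1.06383 >1
  x=-5.399: |R|=1.06092 >1
  x=-5.383: |R|=1.05859 >1
Interval (-5.0000, 0).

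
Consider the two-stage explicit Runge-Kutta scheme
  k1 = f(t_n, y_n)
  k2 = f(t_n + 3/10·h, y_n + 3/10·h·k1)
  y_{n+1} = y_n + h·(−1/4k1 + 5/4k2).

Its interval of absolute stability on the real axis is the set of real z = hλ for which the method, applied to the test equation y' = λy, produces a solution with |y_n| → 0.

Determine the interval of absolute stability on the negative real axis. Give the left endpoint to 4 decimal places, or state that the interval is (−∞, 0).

(-2.6667, 0).

With y'=λy (z=hλ):
  k1=λy_n ⇒ h·k1=z·y_n;  k2=λ(1+3/10z)y_n ⇒ h·k2=z(1+3/10z)y_n
  y_{n+1}/y_n = 1 − 1/4z + 5/4z(1+3/10z) = 1 + z + 3/8z²
  ⇒ R(z) = 1 + z + 3/8z².

Find x<0 with |R(x)|<1.
x=-0.93: |R|=0.3943
R=1: x+3/8x²=0 ⇒ x=−8/3=-2.6667; min R=1−1/(4·3/8)=0.3333>−1
Confirm numerically:
  x=-1.687: |R|=0.38024 <1
  x=-1.249: |R|=0.33600 <1
  x=-1.240: |R|=0.33660 <1
  x=-3.199: |R|=1.63860 >1
  x=-3.169: |R|=1.59696 >1
  x=-3.107: |R|=1.51304 >1
Interval (-2.6667, 0).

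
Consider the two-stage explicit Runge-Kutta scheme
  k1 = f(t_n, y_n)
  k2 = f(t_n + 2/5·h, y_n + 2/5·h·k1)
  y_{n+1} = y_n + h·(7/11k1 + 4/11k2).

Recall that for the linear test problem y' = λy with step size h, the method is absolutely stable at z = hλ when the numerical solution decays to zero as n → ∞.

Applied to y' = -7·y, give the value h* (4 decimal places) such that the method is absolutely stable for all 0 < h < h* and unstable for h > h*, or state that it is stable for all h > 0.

(-6.8750,0); λ=-7 ⇒ h* = (55/8)/7 = 0.9821.

On y'=λy, z=hλ:
  k1=λy_n ⇒ h·k1=z·y_n;  k2=λ(1+2/5z)y_n ⇒ h·k2=z(1+2/5z)y_n
  y_{n+1}/y_n = 1 + 7/11z + 4/11z(1+2/5z) = 1 + z + 8/55z²
  Hence R(z) = 1 + z + 8/55z².

Solve |R(x)|<1 on ℝ⁻.
x=-1.52: |R|=0.1839
R=1: x+8/55x²=0 ⇒ x=−55/8=-6.8750; min R=1−1/(4·8/55)=-0.7188>−1
Confirm numerically:
  x=-6.177: |R|=0.37287 <1
  x=-5.906: |R|=0.16758 <1
  x=-5.164: |R|=0.28518 <1
  x=-3.133: |R|=0.70526 <1
  x=-7.115: |R|=1.24838 >1
  x=-7.086: |R|=1.21748 >1
  x=-6.968: |R|=1.09426 >1
So |R|<1 on (-6.8750, 0).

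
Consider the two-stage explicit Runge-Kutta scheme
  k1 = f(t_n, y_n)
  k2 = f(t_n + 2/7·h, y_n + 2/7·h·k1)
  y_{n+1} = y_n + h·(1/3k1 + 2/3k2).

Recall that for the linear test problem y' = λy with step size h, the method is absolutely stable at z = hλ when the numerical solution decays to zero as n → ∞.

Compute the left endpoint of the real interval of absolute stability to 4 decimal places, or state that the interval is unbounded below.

z* = -5.2500.

With y'=λy (z=hλ):
  k1=λy_n ⇒ h·k1=z·y_n;  k2=λ(1+2/7z)y_n ⇒ h·k2=z(1+2/7z)y_n
  y_{n+1}/y_n = 1 + 1/3z + 2/3z(1+2/7z) = 1 + z + 4/21z²
  ⇒ R(z) = 1 + z + 4/21z².

Find x<0 with |R(x)|<1.
x=-1.52: |R|=0.0799
R=1: x+4/21x²=0 ⇒ x=−21/4=-5.2500; min R=1−1/(4·4/21)=-0.3125>−1
Confirm numerically:
  x=-4.967: |R|=0.73226 <1
  x=-4.547: |R|=0.39114 <1
  x=-4.362: |R|=0.26220 <1
  x=-4.081: |R|=0.09130 <1
  x=-5.558: |R|=1.32607 >1
  x=-5.554: |R|=1.32160 >1
  x=-5.384: |R|=1.13742 >1
Interval (-5.2500, 0).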